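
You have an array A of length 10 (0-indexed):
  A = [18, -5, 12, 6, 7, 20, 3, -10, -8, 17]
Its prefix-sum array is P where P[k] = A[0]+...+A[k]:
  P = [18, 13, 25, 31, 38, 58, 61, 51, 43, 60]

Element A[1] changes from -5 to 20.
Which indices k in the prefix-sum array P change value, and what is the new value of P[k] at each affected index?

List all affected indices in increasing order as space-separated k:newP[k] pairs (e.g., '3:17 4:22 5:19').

P[k] = A[0] + ... + A[k]
P[k] includes A[1] iff k >= 1
Affected indices: 1, 2, ..., 9; delta = 25
  P[1]: 13 + 25 = 38
  P[2]: 25 + 25 = 50
  P[3]: 31 + 25 = 56
  P[4]: 38 + 25 = 63
  P[5]: 58 + 25 = 83
  P[6]: 61 + 25 = 86
  P[7]: 51 + 25 = 76
  P[8]: 43 + 25 = 68
  P[9]: 60 + 25 = 85

Answer: 1:38 2:50 3:56 4:63 5:83 6:86 7:76 8:68 9:85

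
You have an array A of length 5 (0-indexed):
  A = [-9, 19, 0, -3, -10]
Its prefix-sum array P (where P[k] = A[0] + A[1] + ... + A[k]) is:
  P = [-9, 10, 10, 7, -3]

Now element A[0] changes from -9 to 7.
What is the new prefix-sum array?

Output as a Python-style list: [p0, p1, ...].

Change: A[0] -9 -> 7, delta = 16
P[k] for k < 0: unchanged (A[0] not included)
P[k] for k >= 0: shift by delta = 16
  P[0] = -9 + 16 = 7
  P[1] = 10 + 16 = 26
  P[2] = 10 + 16 = 26
  P[3] = 7 + 16 = 23
  P[4] = -3 + 16 = 13

Answer: [7, 26, 26, 23, 13]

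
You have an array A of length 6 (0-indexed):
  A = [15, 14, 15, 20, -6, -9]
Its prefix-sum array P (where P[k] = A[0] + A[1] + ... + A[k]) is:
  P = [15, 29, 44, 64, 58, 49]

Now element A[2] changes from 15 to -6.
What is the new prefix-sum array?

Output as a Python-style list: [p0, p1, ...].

Change: A[2] 15 -> -6, delta = -21
P[k] for k < 2: unchanged (A[2] not included)
P[k] for k >= 2: shift by delta = -21
  P[0] = 15 + 0 = 15
  P[1] = 29 + 0 = 29
  P[2] = 44 + -21 = 23
  P[3] = 64 + -21 = 43
  P[4] = 58 + -21 = 37
  P[5] = 49 + -21 = 28

Answer: [15, 29, 23, 43, 37, 28]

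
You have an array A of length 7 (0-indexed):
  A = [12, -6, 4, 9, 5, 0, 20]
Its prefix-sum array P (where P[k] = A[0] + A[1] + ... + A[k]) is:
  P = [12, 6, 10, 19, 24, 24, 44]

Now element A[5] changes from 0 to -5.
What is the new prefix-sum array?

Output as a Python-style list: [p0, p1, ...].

Answer: [12, 6, 10, 19, 24, 19, 39]

Derivation:
Change: A[5] 0 -> -5, delta = -5
P[k] for k < 5: unchanged (A[5] not included)
P[k] for k >= 5: shift by delta = -5
  P[0] = 12 + 0 = 12
  P[1] = 6 + 0 = 6
  P[2] = 10 + 0 = 10
  P[3] = 19 + 0 = 19
  P[4] = 24 + 0 = 24
  P[5] = 24 + -5 = 19
  P[6] = 44 + -5 = 39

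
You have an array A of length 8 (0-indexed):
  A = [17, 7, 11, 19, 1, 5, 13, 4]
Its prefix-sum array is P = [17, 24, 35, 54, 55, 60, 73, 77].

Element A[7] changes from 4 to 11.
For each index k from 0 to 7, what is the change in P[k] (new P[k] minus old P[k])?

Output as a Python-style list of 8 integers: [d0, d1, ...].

Element change: A[7] 4 -> 11, delta = 7
For k < 7: P[k] unchanged, delta_P[k] = 0
For k >= 7: P[k] shifts by exactly 7
Delta array: [0, 0, 0, 0, 0, 0, 0, 7]

Answer: [0, 0, 0, 0, 0, 0, 0, 7]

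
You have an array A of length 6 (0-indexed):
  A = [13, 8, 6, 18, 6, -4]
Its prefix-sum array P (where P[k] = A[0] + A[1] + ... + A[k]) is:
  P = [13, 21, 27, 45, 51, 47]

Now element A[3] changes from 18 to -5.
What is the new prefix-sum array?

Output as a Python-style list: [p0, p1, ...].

Change: A[3] 18 -> -5, delta = -23
P[k] for k < 3: unchanged (A[3] not included)
P[k] for k >= 3: shift by delta = -23
  P[0] = 13 + 0 = 13
  P[1] = 21 + 0 = 21
  P[2] = 27 + 0 = 27
  P[3] = 45 + -23 = 22
  P[4] = 51 + -23 = 28
  P[5] = 47 + -23 = 24

Answer: [13, 21, 27, 22, 28, 24]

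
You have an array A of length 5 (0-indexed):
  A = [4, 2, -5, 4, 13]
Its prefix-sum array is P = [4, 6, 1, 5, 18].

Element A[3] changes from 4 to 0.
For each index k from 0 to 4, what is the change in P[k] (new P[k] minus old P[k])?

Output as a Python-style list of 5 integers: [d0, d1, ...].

Element change: A[3] 4 -> 0, delta = -4
For k < 3: P[k] unchanged, delta_P[k] = 0
For k >= 3: P[k] shifts by exactly -4
Delta array: [0, 0, 0, -4, -4]

Answer: [0, 0, 0, -4, -4]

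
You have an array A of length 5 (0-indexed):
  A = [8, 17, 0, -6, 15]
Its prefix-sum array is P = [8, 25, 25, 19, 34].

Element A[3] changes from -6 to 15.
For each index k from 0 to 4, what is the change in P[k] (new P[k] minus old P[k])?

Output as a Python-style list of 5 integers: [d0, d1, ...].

Answer: [0, 0, 0, 21, 21]

Derivation:
Element change: A[3] -6 -> 15, delta = 21
For k < 3: P[k] unchanged, delta_P[k] = 0
For k >= 3: P[k] shifts by exactly 21
Delta array: [0, 0, 0, 21, 21]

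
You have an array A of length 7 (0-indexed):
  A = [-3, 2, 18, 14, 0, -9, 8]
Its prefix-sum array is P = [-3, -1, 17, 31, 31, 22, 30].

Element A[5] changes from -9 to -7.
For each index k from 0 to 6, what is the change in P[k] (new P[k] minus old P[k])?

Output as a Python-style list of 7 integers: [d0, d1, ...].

Answer: [0, 0, 0, 0, 0, 2, 2]

Derivation:
Element change: A[5] -9 -> -7, delta = 2
For k < 5: P[k] unchanged, delta_P[k] = 0
For k >= 5: P[k] shifts by exactly 2
Delta array: [0, 0, 0, 0, 0, 2, 2]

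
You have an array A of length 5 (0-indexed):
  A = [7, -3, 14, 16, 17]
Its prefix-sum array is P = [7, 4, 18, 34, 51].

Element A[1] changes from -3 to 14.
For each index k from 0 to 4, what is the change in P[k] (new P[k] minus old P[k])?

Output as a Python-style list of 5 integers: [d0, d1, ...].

Answer: [0, 17, 17, 17, 17]

Derivation:
Element change: A[1] -3 -> 14, delta = 17
For k < 1: P[k] unchanged, delta_P[k] = 0
For k >= 1: P[k] shifts by exactly 17
Delta array: [0, 17, 17, 17, 17]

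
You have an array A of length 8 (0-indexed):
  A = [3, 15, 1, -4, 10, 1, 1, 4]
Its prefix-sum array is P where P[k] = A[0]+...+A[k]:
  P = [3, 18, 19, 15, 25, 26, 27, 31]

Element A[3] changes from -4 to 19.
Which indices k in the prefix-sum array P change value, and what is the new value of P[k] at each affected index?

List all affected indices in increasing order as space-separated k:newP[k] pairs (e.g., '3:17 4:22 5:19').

P[k] = A[0] + ... + A[k]
P[k] includes A[3] iff k >= 3
Affected indices: 3, 4, ..., 7; delta = 23
  P[3]: 15 + 23 = 38
  P[4]: 25 + 23 = 48
  P[5]: 26 + 23 = 49
  P[6]: 27 + 23 = 50
  P[7]: 31 + 23 = 54

Answer: 3:38 4:48 5:49 6:50 7:54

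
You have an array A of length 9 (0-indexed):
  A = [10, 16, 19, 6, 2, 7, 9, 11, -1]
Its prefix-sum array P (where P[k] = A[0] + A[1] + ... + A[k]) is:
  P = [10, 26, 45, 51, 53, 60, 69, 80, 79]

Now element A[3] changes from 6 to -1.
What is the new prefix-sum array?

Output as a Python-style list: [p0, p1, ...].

Answer: [10, 26, 45, 44, 46, 53, 62, 73, 72]

Derivation:
Change: A[3] 6 -> -1, delta = -7
P[k] for k < 3: unchanged (A[3] not included)
P[k] for k >= 3: shift by delta = -7
  P[0] = 10 + 0 = 10
  P[1] = 26 + 0 = 26
  P[2] = 45 + 0 = 45
  P[3] = 51 + -7 = 44
  P[4] = 53 + -7 = 46
  P[5] = 60 + -7 = 53
  P[6] = 69 + -7 = 62
  P[7] = 80 + -7 = 73
  P[8] = 79 + -7 = 72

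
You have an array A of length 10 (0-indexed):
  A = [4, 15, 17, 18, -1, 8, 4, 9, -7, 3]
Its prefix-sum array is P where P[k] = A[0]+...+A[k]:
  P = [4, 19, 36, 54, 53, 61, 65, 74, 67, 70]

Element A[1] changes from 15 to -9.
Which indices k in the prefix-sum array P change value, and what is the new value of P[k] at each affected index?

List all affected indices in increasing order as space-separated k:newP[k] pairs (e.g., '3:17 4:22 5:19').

Answer: 1:-5 2:12 3:30 4:29 5:37 6:41 7:50 8:43 9:46

Derivation:
P[k] = A[0] + ... + A[k]
P[k] includes A[1] iff k >= 1
Affected indices: 1, 2, ..., 9; delta = -24
  P[1]: 19 + -24 = -5
  P[2]: 36 + -24 = 12
  P[3]: 54 + -24 = 30
  P[4]: 53 + -24 = 29
  P[5]: 61 + -24 = 37
  P[6]: 65 + -24 = 41
  P[7]: 74 + -24 = 50
  P[8]: 67 + -24 = 43
  P[9]: 70 + -24 = 46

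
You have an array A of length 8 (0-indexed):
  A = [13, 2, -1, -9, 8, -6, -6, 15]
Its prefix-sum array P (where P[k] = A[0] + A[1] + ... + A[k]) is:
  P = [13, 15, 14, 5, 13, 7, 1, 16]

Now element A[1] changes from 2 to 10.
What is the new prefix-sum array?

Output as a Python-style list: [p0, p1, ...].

Answer: [13, 23, 22, 13, 21, 15, 9, 24]

Derivation:
Change: A[1] 2 -> 10, delta = 8
P[k] for k < 1: unchanged (A[1] not included)
P[k] for k >= 1: shift by delta = 8
  P[0] = 13 + 0 = 13
  P[1] = 15 + 8 = 23
  P[2] = 14 + 8 = 22
  P[3] = 5 + 8 = 13
  P[4] = 13 + 8 = 21
  P[5] = 7 + 8 = 15
  P[6] = 1 + 8 = 9
  P[7] = 16 + 8 = 24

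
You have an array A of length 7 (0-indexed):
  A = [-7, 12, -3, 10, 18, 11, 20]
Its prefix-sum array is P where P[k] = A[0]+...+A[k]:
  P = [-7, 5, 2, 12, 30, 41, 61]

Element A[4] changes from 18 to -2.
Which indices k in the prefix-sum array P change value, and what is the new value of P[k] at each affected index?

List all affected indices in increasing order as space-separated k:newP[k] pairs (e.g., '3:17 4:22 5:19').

Answer: 4:10 5:21 6:41

Derivation:
P[k] = A[0] + ... + A[k]
P[k] includes A[4] iff k >= 4
Affected indices: 4, 5, ..., 6; delta = -20
  P[4]: 30 + -20 = 10
  P[5]: 41 + -20 = 21
  P[6]: 61 + -20 = 41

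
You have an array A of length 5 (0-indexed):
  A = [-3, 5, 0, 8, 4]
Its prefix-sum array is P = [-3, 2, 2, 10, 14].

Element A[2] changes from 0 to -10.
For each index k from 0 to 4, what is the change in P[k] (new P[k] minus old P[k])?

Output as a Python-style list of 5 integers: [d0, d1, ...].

Element change: A[2] 0 -> -10, delta = -10
For k < 2: P[k] unchanged, delta_P[k] = 0
For k >= 2: P[k] shifts by exactly -10
Delta array: [0, 0, -10, -10, -10]

Answer: [0, 0, -10, -10, -10]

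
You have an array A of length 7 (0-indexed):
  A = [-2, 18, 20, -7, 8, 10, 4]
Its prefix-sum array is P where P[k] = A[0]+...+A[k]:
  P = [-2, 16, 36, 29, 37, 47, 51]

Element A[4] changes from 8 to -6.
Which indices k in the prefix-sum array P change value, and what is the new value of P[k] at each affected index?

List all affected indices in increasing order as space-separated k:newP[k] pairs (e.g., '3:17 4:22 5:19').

P[k] = A[0] + ... + A[k]
P[k] includes A[4] iff k >= 4
Affected indices: 4, 5, ..., 6; delta = -14
  P[4]: 37 + -14 = 23
  P[5]: 47 + -14 = 33
  P[6]: 51 + -14 = 37

Answer: 4:23 5:33 6:37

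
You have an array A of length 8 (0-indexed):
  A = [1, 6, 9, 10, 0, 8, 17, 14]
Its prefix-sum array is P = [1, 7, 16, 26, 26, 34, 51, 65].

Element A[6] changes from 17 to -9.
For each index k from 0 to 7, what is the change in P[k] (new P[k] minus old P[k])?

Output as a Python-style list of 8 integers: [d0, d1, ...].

Answer: [0, 0, 0, 0, 0, 0, -26, -26]

Derivation:
Element change: A[6] 17 -> -9, delta = -26
For k < 6: P[k] unchanged, delta_P[k] = 0
For k >= 6: P[k] shifts by exactly -26
Delta array: [0, 0, 0, 0, 0, 0, -26, -26]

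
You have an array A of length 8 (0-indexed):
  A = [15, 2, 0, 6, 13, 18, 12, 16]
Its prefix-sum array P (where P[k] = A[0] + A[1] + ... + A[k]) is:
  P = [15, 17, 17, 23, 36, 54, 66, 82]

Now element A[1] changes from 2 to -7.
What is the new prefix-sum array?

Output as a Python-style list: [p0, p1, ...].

Answer: [15, 8, 8, 14, 27, 45, 57, 73]

Derivation:
Change: A[1] 2 -> -7, delta = -9
P[k] for k < 1: unchanged (A[1] not included)
P[k] for k >= 1: shift by delta = -9
  P[0] = 15 + 0 = 15
  P[1] = 17 + -9 = 8
  P[2] = 17 + -9 = 8
  P[3] = 23 + -9 = 14
  P[4] = 36 + -9 = 27
  P[5] = 54 + -9 = 45
  P[6] = 66 + -9 = 57
  P[7] = 82 + -9 = 73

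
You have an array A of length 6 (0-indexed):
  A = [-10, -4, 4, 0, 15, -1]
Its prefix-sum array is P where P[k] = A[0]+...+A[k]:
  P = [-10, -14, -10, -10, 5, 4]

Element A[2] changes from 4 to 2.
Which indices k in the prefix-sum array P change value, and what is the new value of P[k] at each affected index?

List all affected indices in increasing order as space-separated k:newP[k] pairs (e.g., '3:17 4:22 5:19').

Answer: 2:-12 3:-12 4:3 5:2

Derivation:
P[k] = A[0] + ... + A[k]
P[k] includes A[2] iff k >= 2
Affected indices: 2, 3, ..., 5; delta = -2
  P[2]: -10 + -2 = -12
  P[3]: -10 + -2 = -12
  P[4]: 5 + -2 = 3
  P[5]: 4 + -2 = 2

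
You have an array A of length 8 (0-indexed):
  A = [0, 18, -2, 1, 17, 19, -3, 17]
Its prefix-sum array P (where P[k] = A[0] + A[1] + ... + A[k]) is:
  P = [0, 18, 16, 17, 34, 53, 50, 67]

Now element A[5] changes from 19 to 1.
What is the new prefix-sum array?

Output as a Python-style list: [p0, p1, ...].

Answer: [0, 18, 16, 17, 34, 35, 32, 49]

Derivation:
Change: A[5] 19 -> 1, delta = -18
P[k] for k < 5: unchanged (A[5] not included)
P[k] for k >= 5: shift by delta = -18
  P[0] = 0 + 0 = 0
  P[1] = 18 + 0 = 18
  P[2] = 16 + 0 = 16
  P[3] = 17 + 0 = 17
  P[4] = 34 + 0 = 34
  P[5] = 53 + -18 = 35
  P[6] = 50 + -18 = 32
  P[7] = 67 + -18 = 49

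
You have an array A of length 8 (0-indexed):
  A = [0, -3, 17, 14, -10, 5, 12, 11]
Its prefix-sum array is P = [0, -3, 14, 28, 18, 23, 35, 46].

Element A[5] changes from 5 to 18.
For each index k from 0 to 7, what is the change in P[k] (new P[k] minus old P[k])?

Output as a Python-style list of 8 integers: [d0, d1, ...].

Answer: [0, 0, 0, 0, 0, 13, 13, 13]

Derivation:
Element change: A[5] 5 -> 18, delta = 13
For k < 5: P[k] unchanged, delta_P[k] = 0
For k >= 5: P[k] shifts by exactly 13
Delta array: [0, 0, 0, 0, 0, 13, 13, 13]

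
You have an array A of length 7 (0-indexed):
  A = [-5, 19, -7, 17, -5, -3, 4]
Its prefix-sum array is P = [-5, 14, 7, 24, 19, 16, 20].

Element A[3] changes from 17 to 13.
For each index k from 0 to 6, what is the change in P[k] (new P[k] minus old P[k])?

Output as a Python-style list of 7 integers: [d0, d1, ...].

Answer: [0, 0, 0, -4, -4, -4, -4]

Derivation:
Element change: A[3] 17 -> 13, delta = -4
For k < 3: P[k] unchanged, delta_P[k] = 0
For k >= 3: P[k] shifts by exactly -4
Delta array: [0, 0, 0, -4, -4, -4, -4]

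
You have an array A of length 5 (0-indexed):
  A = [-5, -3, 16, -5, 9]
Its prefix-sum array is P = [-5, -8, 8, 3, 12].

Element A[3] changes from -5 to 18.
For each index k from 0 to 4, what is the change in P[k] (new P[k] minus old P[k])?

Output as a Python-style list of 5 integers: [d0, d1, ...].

Element change: A[3] -5 -> 18, delta = 23
For k < 3: P[k] unchanged, delta_P[k] = 0
For k >= 3: P[k] shifts by exactly 23
Delta array: [0, 0, 0, 23, 23]

Answer: [0, 0, 0, 23, 23]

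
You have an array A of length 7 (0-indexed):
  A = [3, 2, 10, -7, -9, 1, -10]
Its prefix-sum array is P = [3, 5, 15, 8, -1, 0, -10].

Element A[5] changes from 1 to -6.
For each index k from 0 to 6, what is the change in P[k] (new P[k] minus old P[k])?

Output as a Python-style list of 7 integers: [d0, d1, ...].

Element change: A[5] 1 -> -6, delta = -7
For k < 5: P[k] unchanged, delta_P[k] = 0
For k >= 5: P[k] shifts by exactly -7
Delta array: [0, 0, 0, 0, 0, -7, -7]

Answer: [0, 0, 0, 0, 0, -7, -7]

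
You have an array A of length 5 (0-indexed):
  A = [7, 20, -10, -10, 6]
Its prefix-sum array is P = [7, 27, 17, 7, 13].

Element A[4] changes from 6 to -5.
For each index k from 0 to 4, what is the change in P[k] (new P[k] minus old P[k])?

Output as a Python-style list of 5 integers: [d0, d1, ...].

Element change: A[4] 6 -> -5, delta = -11
For k < 4: P[k] unchanged, delta_P[k] = 0
For k >= 4: P[k] shifts by exactly -11
Delta array: [0, 0, 0, 0, -11]

Answer: [0, 0, 0, 0, -11]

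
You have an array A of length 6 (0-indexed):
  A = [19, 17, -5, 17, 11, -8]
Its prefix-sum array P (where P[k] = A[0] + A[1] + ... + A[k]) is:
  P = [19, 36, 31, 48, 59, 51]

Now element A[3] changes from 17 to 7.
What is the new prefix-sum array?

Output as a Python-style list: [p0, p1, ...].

Answer: [19, 36, 31, 38, 49, 41]

Derivation:
Change: A[3] 17 -> 7, delta = -10
P[k] for k < 3: unchanged (A[3] not included)
P[k] for k >= 3: shift by delta = -10
  P[0] = 19 + 0 = 19
  P[1] = 36 + 0 = 36
  P[2] = 31 + 0 = 31
  P[3] = 48 + -10 = 38
  P[4] = 59 + -10 = 49
  P[5] = 51 + -10 = 41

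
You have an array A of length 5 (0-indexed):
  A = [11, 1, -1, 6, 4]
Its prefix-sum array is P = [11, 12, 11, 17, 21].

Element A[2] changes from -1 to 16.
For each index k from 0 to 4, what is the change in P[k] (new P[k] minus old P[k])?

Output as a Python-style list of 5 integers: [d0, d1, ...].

Element change: A[2] -1 -> 16, delta = 17
For k < 2: P[k] unchanged, delta_P[k] = 0
For k >= 2: P[k] shifts by exactly 17
Delta array: [0, 0, 17, 17, 17]

Answer: [0, 0, 17, 17, 17]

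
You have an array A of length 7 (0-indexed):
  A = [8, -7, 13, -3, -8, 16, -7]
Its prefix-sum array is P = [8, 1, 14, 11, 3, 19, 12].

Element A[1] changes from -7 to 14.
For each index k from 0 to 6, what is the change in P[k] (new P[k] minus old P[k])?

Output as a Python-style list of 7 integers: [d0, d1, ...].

Answer: [0, 21, 21, 21, 21, 21, 21]

Derivation:
Element change: A[1] -7 -> 14, delta = 21
For k < 1: P[k] unchanged, delta_P[k] = 0
For k >= 1: P[k] shifts by exactly 21
Delta array: [0, 21, 21, 21, 21, 21, 21]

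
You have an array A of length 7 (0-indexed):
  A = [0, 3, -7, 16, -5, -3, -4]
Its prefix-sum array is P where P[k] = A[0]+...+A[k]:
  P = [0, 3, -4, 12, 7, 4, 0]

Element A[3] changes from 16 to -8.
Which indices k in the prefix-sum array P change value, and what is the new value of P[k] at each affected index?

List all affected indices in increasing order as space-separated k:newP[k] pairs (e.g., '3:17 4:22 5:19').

Answer: 3:-12 4:-17 5:-20 6:-24

Derivation:
P[k] = A[0] + ... + A[k]
P[k] includes A[3] iff k >= 3
Affected indices: 3, 4, ..., 6; delta = -24
  P[3]: 12 + -24 = -12
  P[4]: 7 + -24 = -17
  P[5]: 4 + -24 = -20
  P[6]: 0 + -24 = -24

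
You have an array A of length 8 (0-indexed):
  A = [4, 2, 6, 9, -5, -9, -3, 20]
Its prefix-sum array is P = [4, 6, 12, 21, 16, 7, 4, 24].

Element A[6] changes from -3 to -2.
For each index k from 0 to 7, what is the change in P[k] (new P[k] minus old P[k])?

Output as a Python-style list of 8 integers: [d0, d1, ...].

Element change: A[6] -3 -> -2, delta = 1
For k < 6: P[k] unchanged, delta_P[k] = 0
For k >= 6: P[k] shifts by exactly 1
Delta array: [0, 0, 0, 0, 0, 0, 1, 1]

Answer: [0, 0, 0, 0, 0, 0, 1, 1]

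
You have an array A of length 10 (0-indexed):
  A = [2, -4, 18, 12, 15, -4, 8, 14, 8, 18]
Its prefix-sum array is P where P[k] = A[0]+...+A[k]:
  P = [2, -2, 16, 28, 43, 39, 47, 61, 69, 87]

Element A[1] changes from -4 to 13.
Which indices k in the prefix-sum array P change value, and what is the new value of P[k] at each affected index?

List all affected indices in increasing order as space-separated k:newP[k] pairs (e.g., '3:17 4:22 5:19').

P[k] = A[0] + ... + A[k]
P[k] includes A[1] iff k >= 1
Affected indices: 1, 2, ..., 9; delta = 17
  P[1]: -2 + 17 = 15
  P[2]: 16 + 17 = 33
  P[3]: 28 + 17 = 45
  P[4]: 43 + 17 = 60
  P[5]: 39 + 17 = 56
  P[6]: 47 + 17 = 64
  P[7]: 61 + 17 = 78
  P[8]: 69 + 17 = 86
  P[9]: 87 + 17 = 104

Answer: 1:15 2:33 3:45 4:60 5:56 6:64 7:78 8:86 9:104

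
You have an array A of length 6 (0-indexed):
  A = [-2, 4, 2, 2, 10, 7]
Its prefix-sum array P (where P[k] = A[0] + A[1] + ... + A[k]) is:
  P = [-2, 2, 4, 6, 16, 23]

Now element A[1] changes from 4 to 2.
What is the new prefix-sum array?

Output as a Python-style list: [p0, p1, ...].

Answer: [-2, 0, 2, 4, 14, 21]

Derivation:
Change: A[1] 4 -> 2, delta = -2
P[k] for k < 1: unchanged (A[1] not included)
P[k] for k >= 1: shift by delta = -2
  P[0] = -2 + 0 = -2
  P[1] = 2 + -2 = 0
  P[2] = 4 + -2 = 2
  P[3] = 6 + -2 = 4
  P[4] = 16 + -2 = 14
  P[5] = 23 + -2 = 21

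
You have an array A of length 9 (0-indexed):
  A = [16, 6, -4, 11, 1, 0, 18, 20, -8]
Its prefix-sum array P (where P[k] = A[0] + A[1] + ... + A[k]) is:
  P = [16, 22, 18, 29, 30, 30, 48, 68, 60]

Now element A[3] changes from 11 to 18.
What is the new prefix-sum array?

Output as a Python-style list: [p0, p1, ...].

Answer: [16, 22, 18, 36, 37, 37, 55, 75, 67]

Derivation:
Change: A[3] 11 -> 18, delta = 7
P[k] for k < 3: unchanged (A[3] not included)
P[k] for k >= 3: shift by delta = 7
  P[0] = 16 + 0 = 16
  P[1] = 22 + 0 = 22
  P[2] = 18 + 0 = 18
  P[3] = 29 + 7 = 36
  P[4] = 30 + 7 = 37
  P[5] = 30 + 7 = 37
  P[6] = 48 + 7 = 55
  P[7] = 68 + 7 = 75
  P[8] = 60 + 7 = 67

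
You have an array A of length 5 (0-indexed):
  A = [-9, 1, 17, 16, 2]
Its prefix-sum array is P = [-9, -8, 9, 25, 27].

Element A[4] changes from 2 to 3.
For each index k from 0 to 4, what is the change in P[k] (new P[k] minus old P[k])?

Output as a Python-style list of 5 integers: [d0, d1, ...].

Answer: [0, 0, 0, 0, 1]

Derivation:
Element change: A[4] 2 -> 3, delta = 1
For k < 4: P[k] unchanged, delta_P[k] = 0
For k >= 4: P[k] shifts by exactly 1
Delta array: [0, 0, 0, 0, 1]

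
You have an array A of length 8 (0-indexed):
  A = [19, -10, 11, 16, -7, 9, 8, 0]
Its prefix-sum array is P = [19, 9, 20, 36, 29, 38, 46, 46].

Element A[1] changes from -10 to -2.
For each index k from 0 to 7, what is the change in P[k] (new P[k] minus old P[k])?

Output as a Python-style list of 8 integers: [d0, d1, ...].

Answer: [0, 8, 8, 8, 8, 8, 8, 8]

Derivation:
Element change: A[1] -10 -> -2, delta = 8
For k < 1: P[k] unchanged, delta_P[k] = 0
For k >= 1: P[k] shifts by exactly 8
Delta array: [0, 8, 8, 8, 8, 8, 8, 8]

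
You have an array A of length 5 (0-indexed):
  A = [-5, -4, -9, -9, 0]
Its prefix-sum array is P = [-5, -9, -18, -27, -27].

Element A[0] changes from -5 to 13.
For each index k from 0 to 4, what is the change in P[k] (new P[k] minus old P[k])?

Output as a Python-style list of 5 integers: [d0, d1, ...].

Element change: A[0] -5 -> 13, delta = 18
For k < 0: P[k] unchanged, delta_P[k] = 0
For k >= 0: P[k] shifts by exactly 18
Delta array: [18, 18, 18, 18, 18]

Answer: [18, 18, 18, 18, 18]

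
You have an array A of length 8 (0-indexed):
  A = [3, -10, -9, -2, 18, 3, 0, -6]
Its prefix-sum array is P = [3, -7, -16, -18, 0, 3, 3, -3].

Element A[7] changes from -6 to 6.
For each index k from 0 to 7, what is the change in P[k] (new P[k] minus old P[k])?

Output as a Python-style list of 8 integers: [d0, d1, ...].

Answer: [0, 0, 0, 0, 0, 0, 0, 12]

Derivation:
Element change: A[7] -6 -> 6, delta = 12
For k < 7: P[k] unchanged, delta_P[k] = 0
For k >= 7: P[k] shifts by exactly 12
Delta array: [0, 0, 0, 0, 0, 0, 0, 12]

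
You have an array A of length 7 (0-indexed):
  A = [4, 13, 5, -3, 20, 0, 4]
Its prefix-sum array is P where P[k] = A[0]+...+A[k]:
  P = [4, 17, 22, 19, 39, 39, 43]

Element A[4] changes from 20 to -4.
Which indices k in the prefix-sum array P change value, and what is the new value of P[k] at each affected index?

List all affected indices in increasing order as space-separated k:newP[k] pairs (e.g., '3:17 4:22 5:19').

P[k] = A[0] + ... + A[k]
P[k] includes A[4] iff k >= 4
Affected indices: 4, 5, ..., 6; delta = -24
  P[4]: 39 + -24 = 15
  P[5]: 39 + -24 = 15
  P[6]: 43 + -24 = 19

Answer: 4:15 5:15 6:19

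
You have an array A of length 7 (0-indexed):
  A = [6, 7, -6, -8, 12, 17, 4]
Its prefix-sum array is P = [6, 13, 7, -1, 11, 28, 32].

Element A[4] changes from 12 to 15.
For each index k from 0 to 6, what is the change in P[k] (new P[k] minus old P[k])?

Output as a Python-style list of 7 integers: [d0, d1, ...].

Answer: [0, 0, 0, 0, 3, 3, 3]

Derivation:
Element change: A[4] 12 -> 15, delta = 3
For k < 4: P[k] unchanged, delta_P[k] = 0
For k >= 4: P[k] shifts by exactly 3
Delta array: [0, 0, 0, 0, 3, 3, 3]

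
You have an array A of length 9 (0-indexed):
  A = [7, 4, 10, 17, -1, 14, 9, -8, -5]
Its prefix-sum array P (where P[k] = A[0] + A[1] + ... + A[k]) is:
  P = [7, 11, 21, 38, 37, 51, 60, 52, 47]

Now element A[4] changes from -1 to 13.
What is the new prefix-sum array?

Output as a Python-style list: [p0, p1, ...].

Change: A[4] -1 -> 13, delta = 14
P[k] for k < 4: unchanged (A[4] not included)
P[k] for k >= 4: shift by delta = 14
  P[0] = 7 + 0 = 7
  P[1] = 11 + 0 = 11
  P[2] = 21 + 0 = 21
  P[3] = 38 + 0 = 38
  P[4] = 37 + 14 = 51
  P[5] = 51 + 14 = 65
  P[6] = 60 + 14 = 74
  P[7] = 52 + 14 = 66
  P[8] = 47 + 14 = 61

Answer: [7, 11, 21, 38, 51, 65, 74, 66, 61]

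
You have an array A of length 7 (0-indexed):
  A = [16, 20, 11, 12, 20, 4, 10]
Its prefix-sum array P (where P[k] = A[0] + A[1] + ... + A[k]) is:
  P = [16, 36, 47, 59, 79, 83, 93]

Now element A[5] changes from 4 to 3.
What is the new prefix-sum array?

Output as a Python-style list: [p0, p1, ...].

Change: A[5] 4 -> 3, delta = -1
P[k] for k < 5: unchanged (A[5] not included)
P[k] for k >= 5: shift by delta = -1
  P[0] = 16 + 0 = 16
  P[1] = 36 + 0 = 36
  P[2] = 47 + 0 = 47
  P[3] = 59 + 0 = 59
  P[4] = 79 + 0 = 79
  P[5] = 83 + -1 = 82
  P[6] = 93 + -1 = 92

Answer: [16, 36, 47, 59, 79, 82, 92]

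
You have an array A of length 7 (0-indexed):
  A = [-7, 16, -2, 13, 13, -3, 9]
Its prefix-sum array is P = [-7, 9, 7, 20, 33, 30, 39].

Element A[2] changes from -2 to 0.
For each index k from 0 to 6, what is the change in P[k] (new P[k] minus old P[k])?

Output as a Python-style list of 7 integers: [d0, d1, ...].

Answer: [0, 0, 2, 2, 2, 2, 2]

Derivation:
Element change: A[2] -2 -> 0, delta = 2
For k < 2: P[k] unchanged, delta_P[k] = 0
For k >= 2: P[k] shifts by exactly 2
Delta array: [0, 0, 2, 2, 2, 2, 2]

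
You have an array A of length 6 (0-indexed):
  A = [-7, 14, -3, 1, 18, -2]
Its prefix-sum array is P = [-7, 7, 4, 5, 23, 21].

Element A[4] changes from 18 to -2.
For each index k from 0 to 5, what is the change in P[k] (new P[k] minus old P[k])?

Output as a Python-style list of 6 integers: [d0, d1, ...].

Answer: [0, 0, 0, 0, -20, -20]

Derivation:
Element change: A[4] 18 -> -2, delta = -20
For k < 4: P[k] unchanged, delta_P[k] = 0
For k >= 4: P[k] shifts by exactly -20
Delta array: [0, 0, 0, 0, -20, -20]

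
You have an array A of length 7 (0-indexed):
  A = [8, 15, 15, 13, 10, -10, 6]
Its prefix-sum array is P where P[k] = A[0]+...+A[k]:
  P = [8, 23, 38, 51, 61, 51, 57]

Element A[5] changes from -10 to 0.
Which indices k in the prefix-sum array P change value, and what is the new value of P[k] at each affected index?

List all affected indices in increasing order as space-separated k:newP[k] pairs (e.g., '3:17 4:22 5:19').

Answer: 5:61 6:67

Derivation:
P[k] = A[0] + ... + A[k]
P[k] includes A[5] iff k >= 5
Affected indices: 5, 6, ..., 6; delta = 10
  P[5]: 51 + 10 = 61
  P[6]: 57 + 10 = 67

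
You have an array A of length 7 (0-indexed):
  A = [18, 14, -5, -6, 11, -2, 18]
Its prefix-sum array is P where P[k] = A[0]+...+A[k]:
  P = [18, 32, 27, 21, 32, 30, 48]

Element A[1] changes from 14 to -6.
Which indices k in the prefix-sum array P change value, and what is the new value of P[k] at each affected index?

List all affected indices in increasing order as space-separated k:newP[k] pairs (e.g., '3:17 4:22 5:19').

P[k] = A[0] + ... + A[k]
P[k] includes A[1] iff k >= 1
Affected indices: 1, 2, ..., 6; delta = -20
  P[1]: 32 + -20 = 12
  P[2]: 27 + -20 = 7
  P[3]: 21 + -20 = 1
  P[4]: 32 + -20 = 12
  P[5]: 30 + -20 = 10
  P[6]: 48 + -20 = 28

Answer: 1:12 2:7 3:1 4:12 5:10 6:28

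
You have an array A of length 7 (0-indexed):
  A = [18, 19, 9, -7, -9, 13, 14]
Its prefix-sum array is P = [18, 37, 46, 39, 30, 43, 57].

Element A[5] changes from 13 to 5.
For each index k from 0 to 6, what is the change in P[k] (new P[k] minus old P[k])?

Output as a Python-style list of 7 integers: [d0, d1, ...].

Answer: [0, 0, 0, 0, 0, -8, -8]

Derivation:
Element change: A[5] 13 -> 5, delta = -8
For k < 5: P[k] unchanged, delta_P[k] = 0
For k >= 5: P[k] shifts by exactly -8
Delta array: [0, 0, 0, 0, 0, -8, -8]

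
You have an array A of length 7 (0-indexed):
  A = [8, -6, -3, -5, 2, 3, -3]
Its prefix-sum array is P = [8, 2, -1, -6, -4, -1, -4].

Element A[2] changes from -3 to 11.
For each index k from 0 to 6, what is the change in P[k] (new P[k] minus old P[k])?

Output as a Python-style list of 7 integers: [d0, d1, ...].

Element change: A[2] -3 -> 11, delta = 14
For k < 2: P[k] unchanged, delta_P[k] = 0
For k >= 2: P[k] shifts by exactly 14
Delta array: [0, 0, 14, 14, 14, 14, 14]

Answer: [0, 0, 14, 14, 14, 14, 14]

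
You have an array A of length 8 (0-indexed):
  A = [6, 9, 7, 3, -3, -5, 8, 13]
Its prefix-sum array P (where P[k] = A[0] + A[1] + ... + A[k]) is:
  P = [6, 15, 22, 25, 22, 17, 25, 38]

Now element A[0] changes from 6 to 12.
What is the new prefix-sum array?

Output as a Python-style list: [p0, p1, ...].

Answer: [12, 21, 28, 31, 28, 23, 31, 44]

Derivation:
Change: A[0] 6 -> 12, delta = 6
P[k] for k < 0: unchanged (A[0] not included)
P[k] for k >= 0: shift by delta = 6
  P[0] = 6 + 6 = 12
  P[1] = 15 + 6 = 21
  P[2] = 22 + 6 = 28
  P[3] = 25 + 6 = 31
  P[4] = 22 + 6 = 28
  P[5] = 17 + 6 = 23
  P[6] = 25 + 6 = 31
  P[7] = 38 + 6 = 44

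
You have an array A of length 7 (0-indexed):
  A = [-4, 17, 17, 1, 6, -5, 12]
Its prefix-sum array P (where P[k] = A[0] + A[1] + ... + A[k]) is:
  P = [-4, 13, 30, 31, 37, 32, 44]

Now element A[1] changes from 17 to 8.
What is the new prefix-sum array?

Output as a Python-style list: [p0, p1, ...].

Answer: [-4, 4, 21, 22, 28, 23, 35]

Derivation:
Change: A[1] 17 -> 8, delta = -9
P[k] for k < 1: unchanged (A[1] not included)
P[k] for k >= 1: shift by delta = -9
  P[0] = -4 + 0 = -4
  P[1] = 13 + -9 = 4
  P[2] = 30 + -9 = 21
  P[3] = 31 + -9 = 22
  P[4] = 37 + -9 = 28
  P[5] = 32 + -9 = 23
  P[6] = 44 + -9 = 35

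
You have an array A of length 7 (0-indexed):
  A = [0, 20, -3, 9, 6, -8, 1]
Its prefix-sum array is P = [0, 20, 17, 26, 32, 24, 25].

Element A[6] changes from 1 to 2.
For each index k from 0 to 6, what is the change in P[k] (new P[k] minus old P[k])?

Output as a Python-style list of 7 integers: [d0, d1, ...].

Element change: A[6] 1 -> 2, delta = 1
For k < 6: P[k] unchanged, delta_P[k] = 0
For k >= 6: P[k] shifts by exactly 1
Delta array: [0, 0, 0, 0, 0, 0, 1]

Answer: [0, 0, 0, 0, 0, 0, 1]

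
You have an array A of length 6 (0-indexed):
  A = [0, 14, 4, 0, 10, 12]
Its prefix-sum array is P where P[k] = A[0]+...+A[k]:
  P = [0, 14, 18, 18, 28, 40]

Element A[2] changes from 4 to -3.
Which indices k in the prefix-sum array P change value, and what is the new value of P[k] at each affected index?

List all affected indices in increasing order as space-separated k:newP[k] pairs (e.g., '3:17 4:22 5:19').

P[k] = A[0] + ... + A[k]
P[k] includes A[2] iff k >= 2
Affected indices: 2, 3, ..., 5; delta = -7
  P[2]: 18 + -7 = 11
  P[3]: 18 + -7 = 11
  P[4]: 28 + -7 = 21
  P[5]: 40 + -7 = 33

Answer: 2:11 3:11 4:21 5:33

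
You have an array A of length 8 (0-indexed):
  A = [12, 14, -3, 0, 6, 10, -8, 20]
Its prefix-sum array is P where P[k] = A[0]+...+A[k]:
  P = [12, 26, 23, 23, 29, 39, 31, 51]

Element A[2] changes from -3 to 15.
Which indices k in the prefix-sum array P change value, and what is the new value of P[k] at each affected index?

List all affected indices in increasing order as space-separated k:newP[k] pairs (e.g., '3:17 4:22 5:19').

P[k] = A[0] + ... + A[k]
P[k] includes A[2] iff k >= 2
Affected indices: 2, 3, ..., 7; delta = 18
  P[2]: 23 + 18 = 41
  P[3]: 23 + 18 = 41
  P[4]: 29 + 18 = 47
  P[5]: 39 + 18 = 57
  P[6]: 31 + 18 = 49
  P[7]: 51 + 18 = 69

Answer: 2:41 3:41 4:47 5:57 6:49 7:69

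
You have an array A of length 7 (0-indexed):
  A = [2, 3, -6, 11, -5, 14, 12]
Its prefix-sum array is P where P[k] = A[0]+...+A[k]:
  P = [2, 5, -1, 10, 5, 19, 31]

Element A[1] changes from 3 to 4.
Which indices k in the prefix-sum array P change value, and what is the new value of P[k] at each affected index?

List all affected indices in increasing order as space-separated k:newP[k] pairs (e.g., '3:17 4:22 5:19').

P[k] = A[0] + ... + A[k]
P[k] includes A[1] iff k >= 1
Affected indices: 1, 2, ..., 6; delta = 1
  P[1]: 5 + 1 = 6
  P[2]: -1 + 1 = 0
  P[3]: 10 + 1 = 11
  P[4]: 5 + 1 = 6
  P[5]: 19 + 1 = 20
  P[6]: 31 + 1 = 32

Answer: 1:6 2:0 3:11 4:6 5:20 6:32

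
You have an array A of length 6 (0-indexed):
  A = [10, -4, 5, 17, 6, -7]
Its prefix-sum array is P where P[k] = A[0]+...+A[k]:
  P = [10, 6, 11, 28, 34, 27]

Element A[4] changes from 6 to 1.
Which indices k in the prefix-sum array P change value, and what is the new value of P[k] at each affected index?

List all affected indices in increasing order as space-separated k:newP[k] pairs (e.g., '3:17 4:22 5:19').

Answer: 4:29 5:22

Derivation:
P[k] = A[0] + ... + A[k]
P[k] includes A[4] iff k >= 4
Affected indices: 4, 5, ..., 5; delta = -5
  P[4]: 34 + -5 = 29
  P[5]: 27 + -5 = 22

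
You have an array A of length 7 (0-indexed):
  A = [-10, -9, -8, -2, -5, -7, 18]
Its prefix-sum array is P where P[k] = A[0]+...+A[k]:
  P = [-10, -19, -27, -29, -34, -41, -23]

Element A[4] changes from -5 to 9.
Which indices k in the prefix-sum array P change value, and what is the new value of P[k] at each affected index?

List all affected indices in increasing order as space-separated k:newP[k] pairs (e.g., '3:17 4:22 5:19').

Answer: 4:-20 5:-27 6:-9

Derivation:
P[k] = A[0] + ... + A[k]
P[k] includes A[4] iff k >= 4
Affected indices: 4, 5, ..., 6; delta = 14
  P[4]: -34 + 14 = -20
  P[5]: -41 + 14 = -27
  P[6]: -23 + 14 = -9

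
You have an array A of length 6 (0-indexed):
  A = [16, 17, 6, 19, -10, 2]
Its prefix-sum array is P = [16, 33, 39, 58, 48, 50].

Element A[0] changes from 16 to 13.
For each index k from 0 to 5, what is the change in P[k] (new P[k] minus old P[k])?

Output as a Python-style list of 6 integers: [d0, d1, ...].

Answer: [-3, -3, -3, -3, -3, -3]

Derivation:
Element change: A[0] 16 -> 13, delta = -3
For k < 0: P[k] unchanged, delta_P[k] = 0
For k >= 0: P[k] shifts by exactly -3
Delta array: [-3, -3, -3, -3, -3, -3]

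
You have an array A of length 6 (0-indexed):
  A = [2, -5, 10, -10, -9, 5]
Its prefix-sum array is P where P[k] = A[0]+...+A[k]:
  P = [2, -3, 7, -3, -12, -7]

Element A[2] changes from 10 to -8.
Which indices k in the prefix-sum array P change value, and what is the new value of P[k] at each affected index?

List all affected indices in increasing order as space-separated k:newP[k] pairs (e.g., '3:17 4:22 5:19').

Answer: 2:-11 3:-21 4:-30 5:-25

Derivation:
P[k] = A[0] + ... + A[k]
P[k] includes A[2] iff k >= 2
Affected indices: 2, 3, ..., 5; delta = -18
  P[2]: 7 + -18 = -11
  P[3]: -3 + -18 = -21
  P[4]: -12 + -18 = -30
  P[5]: -7 + -18 = -25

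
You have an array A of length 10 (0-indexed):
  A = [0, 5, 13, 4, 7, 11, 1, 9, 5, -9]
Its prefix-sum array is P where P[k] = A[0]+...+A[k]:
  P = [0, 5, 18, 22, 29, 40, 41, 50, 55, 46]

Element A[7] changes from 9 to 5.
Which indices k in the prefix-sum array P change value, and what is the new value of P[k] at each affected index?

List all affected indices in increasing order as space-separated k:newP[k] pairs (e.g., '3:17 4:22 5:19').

P[k] = A[0] + ... + A[k]
P[k] includes A[7] iff k >= 7
Affected indices: 7, 8, ..., 9; delta = -4
  P[7]: 50 + -4 = 46
  P[8]: 55 + -4 = 51
  P[9]: 46 + -4 = 42

Answer: 7:46 8:51 9:42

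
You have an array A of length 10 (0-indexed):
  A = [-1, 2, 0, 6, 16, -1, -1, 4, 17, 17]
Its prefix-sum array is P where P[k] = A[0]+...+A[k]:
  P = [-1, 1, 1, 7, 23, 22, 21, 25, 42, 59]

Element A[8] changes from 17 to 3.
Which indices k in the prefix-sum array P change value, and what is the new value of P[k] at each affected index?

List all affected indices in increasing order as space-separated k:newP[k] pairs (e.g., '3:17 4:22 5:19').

P[k] = A[0] + ... + A[k]
P[k] includes A[8] iff k >= 8
Affected indices: 8, 9, ..., 9; delta = -14
  P[8]: 42 + -14 = 28
  P[9]: 59 + -14 = 45

Answer: 8:28 9:45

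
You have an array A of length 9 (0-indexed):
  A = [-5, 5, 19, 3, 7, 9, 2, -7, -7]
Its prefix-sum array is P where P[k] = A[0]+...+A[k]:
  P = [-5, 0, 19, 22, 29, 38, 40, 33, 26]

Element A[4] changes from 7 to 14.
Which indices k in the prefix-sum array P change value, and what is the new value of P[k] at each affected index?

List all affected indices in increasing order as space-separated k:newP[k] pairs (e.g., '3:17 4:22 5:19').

Answer: 4:36 5:45 6:47 7:40 8:33

Derivation:
P[k] = A[0] + ... + A[k]
P[k] includes A[4] iff k >= 4
Affected indices: 4, 5, ..., 8; delta = 7
  P[4]: 29 + 7 = 36
  P[5]: 38 + 7 = 45
  P[6]: 40 + 7 = 47
  P[7]: 33 + 7 = 40
  P[8]: 26 + 7 = 33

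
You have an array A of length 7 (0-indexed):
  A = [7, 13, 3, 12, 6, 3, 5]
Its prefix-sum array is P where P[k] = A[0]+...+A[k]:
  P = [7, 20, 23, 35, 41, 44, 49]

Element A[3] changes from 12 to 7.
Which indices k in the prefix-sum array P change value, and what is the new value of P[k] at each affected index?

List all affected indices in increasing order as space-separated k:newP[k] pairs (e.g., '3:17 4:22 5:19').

Answer: 3:30 4:36 5:39 6:44

Derivation:
P[k] = A[0] + ... + A[k]
P[k] includes A[3] iff k >= 3
Affected indices: 3, 4, ..., 6; delta = -5
  P[3]: 35 + -5 = 30
  P[4]: 41 + -5 = 36
  P[5]: 44 + -5 = 39
  P[6]: 49 + -5 = 44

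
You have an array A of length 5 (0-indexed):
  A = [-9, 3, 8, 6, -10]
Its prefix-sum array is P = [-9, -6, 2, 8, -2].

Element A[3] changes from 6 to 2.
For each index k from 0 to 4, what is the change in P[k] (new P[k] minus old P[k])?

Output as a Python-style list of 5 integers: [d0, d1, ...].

Element change: A[3] 6 -> 2, delta = -4
For k < 3: P[k] unchanged, delta_P[k] = 0
For k >= 3: P[k] shifts by exactly -4
Delta array: [0, 0, 0, -4, -4]

Answer: [0, 0, 0, -4, -4]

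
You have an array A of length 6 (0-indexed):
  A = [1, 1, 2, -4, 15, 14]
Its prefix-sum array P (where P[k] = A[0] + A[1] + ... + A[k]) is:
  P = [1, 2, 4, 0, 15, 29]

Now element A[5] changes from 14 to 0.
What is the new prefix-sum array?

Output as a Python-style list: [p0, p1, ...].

Answer: [1, 2, 4, 0, 15, 15]

Derivation:
Change: A[5] 14 -> 0, delta = -14
P[k] for k < 5: unchanged (A[5] not included)
P[k] for k >= 5: shift by delta = -14
  P[0] = 1 + 0 = 1
  P[1] = 2 + 0 = 2
  P[2] = 4 + 0 = 4
  P[3] = 0 + 0 = 0
  P[4] = 15 + 0 = 15
  P[5] = 29 + -14 = 15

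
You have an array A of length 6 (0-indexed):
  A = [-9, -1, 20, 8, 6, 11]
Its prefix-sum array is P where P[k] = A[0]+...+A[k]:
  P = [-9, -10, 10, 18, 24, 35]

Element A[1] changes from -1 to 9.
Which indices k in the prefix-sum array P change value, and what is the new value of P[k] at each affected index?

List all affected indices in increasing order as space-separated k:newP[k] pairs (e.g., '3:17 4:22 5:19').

P[k] = A[0] + ... + A[k]
P[k] includes A[1] iff k >= 1
Affected indices: 1, 2, ..., 5; delta = 10
  P[1]: -10 + 10 = 0
  P[2]: 10 + 10 = 20
  P[3]: 18 + 10 = 28
  P[4]: 24 + 10 = 34
  P[5]: 35 + 10 = 45

Answer: 1:0 2:20 3:28 4:34 5:45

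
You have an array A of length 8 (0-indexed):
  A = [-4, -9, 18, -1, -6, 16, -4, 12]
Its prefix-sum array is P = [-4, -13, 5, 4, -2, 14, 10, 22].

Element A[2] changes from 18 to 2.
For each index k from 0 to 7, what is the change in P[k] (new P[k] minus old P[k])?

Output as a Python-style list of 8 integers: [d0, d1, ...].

Element change: A[2] 18 -> 2, delta = -16
For k < 2: P[k] unchanged, delta_P[k] = 0
For k >= 2: P[k] shifts by exactly -16
Delta array: [0, 0, -16, -16, -16, -16, -16, -16]

Answer: [0, 0, -16, -16, -16, -16, -16, -16]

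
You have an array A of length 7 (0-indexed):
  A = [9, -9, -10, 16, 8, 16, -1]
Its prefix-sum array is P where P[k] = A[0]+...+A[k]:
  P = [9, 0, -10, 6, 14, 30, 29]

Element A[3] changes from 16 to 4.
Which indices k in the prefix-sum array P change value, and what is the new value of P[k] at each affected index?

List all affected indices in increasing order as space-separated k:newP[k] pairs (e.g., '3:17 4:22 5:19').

P[k] = A[0] + ... + A[k]
P[k] includes A[3] iff k >= 3
Affected indices: 3, 4, ..., 6; delta = -12
  P[3]: 6 + -12 = -6
  P[4]: 14 + -12 = 2
  P[5]: 30 + -12 = 18
  P[6]: 29 + -12 = 17

Answer: 3:-6 4:2 5:18 6:17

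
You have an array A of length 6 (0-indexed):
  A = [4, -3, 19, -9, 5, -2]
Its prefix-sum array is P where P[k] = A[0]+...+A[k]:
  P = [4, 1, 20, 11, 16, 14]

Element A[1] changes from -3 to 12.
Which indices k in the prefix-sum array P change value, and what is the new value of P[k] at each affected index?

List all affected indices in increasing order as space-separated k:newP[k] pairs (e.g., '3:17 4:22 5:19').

Answer: 1:16 2:35 3:26 4:31 5:29

Derivation:
P[k] = A[0] + ... + A[k]
P[k] includes A[1] iff k >= 1
Affected indices: 1, 2, ..., 5; delta = 15
  P[1]: 1 + 15 = 16
  P[2]: 20 + 15 = 35
  P[3]: 11 + 15 = 26
  P[4]: 16 + 15 = 31
  P[5]: 14 + 15 = 29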